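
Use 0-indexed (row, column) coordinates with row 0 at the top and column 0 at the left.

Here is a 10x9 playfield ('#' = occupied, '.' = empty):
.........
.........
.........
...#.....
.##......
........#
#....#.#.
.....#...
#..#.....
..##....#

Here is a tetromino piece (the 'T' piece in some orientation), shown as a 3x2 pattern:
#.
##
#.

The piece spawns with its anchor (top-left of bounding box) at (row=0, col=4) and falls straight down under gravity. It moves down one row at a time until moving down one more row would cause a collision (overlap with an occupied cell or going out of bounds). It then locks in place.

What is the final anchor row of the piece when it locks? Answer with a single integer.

Spawn at (row=0, col=4). Try each row:
  row 0: fits
  row 1: fits
  row 2: fits
  row 3: fits
  row 4: fits
  row 5: blocked -> lock at row 4

Answer: 4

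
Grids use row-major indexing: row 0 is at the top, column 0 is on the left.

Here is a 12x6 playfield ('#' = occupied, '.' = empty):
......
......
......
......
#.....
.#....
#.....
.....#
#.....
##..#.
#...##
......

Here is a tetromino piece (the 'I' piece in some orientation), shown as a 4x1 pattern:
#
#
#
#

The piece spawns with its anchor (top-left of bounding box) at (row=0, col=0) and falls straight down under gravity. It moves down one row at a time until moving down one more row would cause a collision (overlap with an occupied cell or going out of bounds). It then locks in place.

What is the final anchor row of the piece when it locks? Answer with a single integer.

Spawn at (row=0, col=0). Try each row:
  row 0: fits
  row 1: blocked -> lock at row 0

Answer: 0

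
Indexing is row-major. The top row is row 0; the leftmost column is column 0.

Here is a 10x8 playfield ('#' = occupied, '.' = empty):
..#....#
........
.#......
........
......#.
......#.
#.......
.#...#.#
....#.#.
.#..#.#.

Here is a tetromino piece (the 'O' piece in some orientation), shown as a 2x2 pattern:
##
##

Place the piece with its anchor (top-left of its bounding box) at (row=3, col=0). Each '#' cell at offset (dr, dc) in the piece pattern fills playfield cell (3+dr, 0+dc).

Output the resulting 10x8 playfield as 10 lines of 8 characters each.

Fill (3+0,0+0) = (3,0)
Fill (3+0,0+1) = (3,1)
Fill (3+1,0+0) = (4,0)
Fill (3+1,0+1) = (4,1)

Answer: ..#....#
........
.#......
##......
##....#.
......#.
#.......
.#...#.#
....#.#.
.#..#.#.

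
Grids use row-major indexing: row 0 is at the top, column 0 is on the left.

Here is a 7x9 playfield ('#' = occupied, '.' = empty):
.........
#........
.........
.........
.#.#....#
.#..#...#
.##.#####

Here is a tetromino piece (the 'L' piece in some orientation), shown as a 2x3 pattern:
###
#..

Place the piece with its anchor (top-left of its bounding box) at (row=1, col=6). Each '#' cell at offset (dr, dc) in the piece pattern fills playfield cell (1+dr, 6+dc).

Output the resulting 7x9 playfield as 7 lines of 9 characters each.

Fill (1+0,6+0) = (1,6)
Fill (1+0,6+1) = (1,7)
Fill (1+0,6+2) = (1,8)
Fill (1+1,6+0) = (2,6)

Answer: .........
#.....###
......#..
.........
.#.#....#
.#..#...#
.##.#####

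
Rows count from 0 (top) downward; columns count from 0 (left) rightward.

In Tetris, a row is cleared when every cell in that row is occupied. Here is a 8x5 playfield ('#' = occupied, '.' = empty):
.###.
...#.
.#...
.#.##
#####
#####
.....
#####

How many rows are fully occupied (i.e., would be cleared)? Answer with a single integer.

Check each row:
  row 0: 2 empty cells -> not full
  row 1: 4 empty cells -> not full
  row 2: 4 empty cells -> not full
  row 3: 2 empty cells -> not full
  row 4: 0 empty cells -> FULL (clear)
  row 5: 0 empty cells -> FULL (clear)
  row 6: 5 empty cells -> not full
  row 7: 0 empty cells -> FULL (clear)
Total rows cleared: 3

Answer: 3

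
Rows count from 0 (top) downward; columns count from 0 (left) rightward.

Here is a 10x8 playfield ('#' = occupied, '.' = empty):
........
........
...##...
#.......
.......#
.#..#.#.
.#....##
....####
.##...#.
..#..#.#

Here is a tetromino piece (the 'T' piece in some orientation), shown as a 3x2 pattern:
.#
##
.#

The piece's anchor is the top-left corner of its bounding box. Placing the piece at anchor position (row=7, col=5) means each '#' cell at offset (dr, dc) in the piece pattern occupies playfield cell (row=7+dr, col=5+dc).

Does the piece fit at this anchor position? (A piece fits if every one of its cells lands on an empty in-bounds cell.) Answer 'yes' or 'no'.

Answer: no

Derivation:
Check each piece cell at anchor (7, 5):
  offset (0,1) -> (7,6): occupied ('#') -> FAIL
  offset (1,0) -> (8,5): empty -> OK
  offset (1,1) -> (8,6): occupied ('#') -> FAIL
  offset (2,1) -> (9,6): empty -> OK
All cells valid: no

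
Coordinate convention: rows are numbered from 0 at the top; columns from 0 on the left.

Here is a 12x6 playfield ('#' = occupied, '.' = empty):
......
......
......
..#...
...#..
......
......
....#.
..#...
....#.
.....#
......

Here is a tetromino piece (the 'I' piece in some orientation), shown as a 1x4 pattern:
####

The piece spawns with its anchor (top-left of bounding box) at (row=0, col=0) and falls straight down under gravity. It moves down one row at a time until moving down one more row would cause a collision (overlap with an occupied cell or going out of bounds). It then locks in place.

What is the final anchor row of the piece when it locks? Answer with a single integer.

Spawn at (row=0, col=0). Try each row:
  row 0: fits
  row 1: fits
  row 2: fits
  row 3: blocked -> lock at row 2

Answer: 2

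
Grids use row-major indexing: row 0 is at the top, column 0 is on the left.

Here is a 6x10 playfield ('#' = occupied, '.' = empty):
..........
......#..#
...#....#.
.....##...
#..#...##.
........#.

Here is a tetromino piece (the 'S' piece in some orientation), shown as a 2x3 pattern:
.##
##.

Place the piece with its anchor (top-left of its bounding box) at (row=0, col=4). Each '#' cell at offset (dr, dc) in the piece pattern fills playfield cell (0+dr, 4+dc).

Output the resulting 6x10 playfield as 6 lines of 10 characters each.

Answer: .....##...
....###..#
...#....#.
.....##...
#..#...##.
........#.

Derivation:
Fill (0+0,4+1) = (0,5)
Fill (0+0,4+2) = (0,6)
Fill (0+1,4+0) = (1,4)
Fill (0+1,4+1) = (1,5)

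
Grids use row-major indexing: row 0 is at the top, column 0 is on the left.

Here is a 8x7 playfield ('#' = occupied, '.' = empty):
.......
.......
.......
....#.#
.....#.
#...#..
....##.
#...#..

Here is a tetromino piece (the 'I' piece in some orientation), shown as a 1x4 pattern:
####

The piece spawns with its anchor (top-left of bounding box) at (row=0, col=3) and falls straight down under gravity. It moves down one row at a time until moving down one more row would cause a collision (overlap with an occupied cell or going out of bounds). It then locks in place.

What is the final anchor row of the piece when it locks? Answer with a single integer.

Spawn at (row=0, col=3). Try each row:
  row 0: fits
  row 1: fits
  row 2: fits
  row 3: blocked -> lock at row 2

Answer: 2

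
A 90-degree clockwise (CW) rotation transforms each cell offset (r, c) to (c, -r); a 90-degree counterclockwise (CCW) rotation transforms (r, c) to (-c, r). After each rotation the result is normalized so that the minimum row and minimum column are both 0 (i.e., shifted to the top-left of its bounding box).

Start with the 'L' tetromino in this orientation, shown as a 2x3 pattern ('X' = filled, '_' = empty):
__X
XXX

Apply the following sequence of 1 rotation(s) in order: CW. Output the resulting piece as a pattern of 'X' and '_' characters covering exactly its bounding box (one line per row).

Start:
__X
XXX
After rotation 1 (CW):
X_
X_
XX

Answer: X_
X_
XX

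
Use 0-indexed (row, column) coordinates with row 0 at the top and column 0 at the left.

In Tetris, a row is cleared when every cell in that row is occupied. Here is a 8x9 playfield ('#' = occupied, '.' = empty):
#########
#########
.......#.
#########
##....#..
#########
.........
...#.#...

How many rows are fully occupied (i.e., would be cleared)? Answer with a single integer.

Check each row:
  row 0: 0 empty cells -> FULL (clear)
  row 1: 0 empty cells -> FULL (clear)
  row 2: 8 empty cells -> not full
  row 3: 0 empty cells -> FULL (clear)
  row 4: 6 empty cells -> not full
  row 5: 0 empty cells -> FULL (clear)
  row 6: 9 empty cells -> not full
  row 7: 7 empty cells -> not full
Total rows cleared: 4

Answer: 4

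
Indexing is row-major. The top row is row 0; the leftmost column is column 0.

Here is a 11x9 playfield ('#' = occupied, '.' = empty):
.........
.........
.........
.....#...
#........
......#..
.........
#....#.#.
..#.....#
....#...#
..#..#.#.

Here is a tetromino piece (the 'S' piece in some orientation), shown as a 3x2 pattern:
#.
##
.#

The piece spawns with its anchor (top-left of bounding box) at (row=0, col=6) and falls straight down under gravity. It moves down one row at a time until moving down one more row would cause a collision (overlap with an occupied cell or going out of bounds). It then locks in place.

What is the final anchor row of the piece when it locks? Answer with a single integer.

Answer: 3

Derivation:
Spawn at (row=0, col=6). Try each row:
  row 0: fits
  row 1: fits
  row 2: fits
  row 3: fits
  row 4: blocked -> lock at row 3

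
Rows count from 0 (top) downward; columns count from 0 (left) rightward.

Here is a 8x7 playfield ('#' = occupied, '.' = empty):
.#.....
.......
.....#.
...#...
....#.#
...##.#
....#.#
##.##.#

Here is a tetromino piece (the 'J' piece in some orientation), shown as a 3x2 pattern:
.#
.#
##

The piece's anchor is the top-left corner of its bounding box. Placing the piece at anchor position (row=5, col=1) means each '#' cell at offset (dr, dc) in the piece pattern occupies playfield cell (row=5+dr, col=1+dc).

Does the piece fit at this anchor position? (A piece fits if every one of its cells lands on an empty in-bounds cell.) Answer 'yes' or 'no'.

Answer: no

Derivation:
Check each piece cell at anchor (5, 1):
  offset (0,1) -> (5,2): empty -> OK
  offset (1,1) -> (6,2): empty -> OK
  offset (2,0) -> (7,1): occupied ('#') -> FAIL
  offset (2,1) -> (7,2): empty -> OK
All cells valid: no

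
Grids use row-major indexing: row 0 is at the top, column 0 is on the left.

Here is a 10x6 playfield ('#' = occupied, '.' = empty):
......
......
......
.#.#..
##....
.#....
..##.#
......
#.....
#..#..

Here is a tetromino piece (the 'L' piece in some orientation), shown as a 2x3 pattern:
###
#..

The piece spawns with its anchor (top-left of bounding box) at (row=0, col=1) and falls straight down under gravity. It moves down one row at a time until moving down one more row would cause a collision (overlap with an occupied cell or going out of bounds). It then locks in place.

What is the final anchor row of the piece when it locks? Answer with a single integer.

Spawn at (row=0, col=1). Try each row:
  row 0: fits
  row 1: fits
  row 2: blocked -> lock at row 1

Answer: 1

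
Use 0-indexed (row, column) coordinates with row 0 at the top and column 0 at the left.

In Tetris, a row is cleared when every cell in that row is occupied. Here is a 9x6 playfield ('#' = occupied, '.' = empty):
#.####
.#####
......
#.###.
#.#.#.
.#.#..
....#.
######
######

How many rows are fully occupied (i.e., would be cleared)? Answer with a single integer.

Check each row:
  row 0: 1 empty cell -> not full
  row 1: 1 empty cell -> not full
  row 2: 6 empty cells -> not full
  row 3: 2 empty cells -> not full
  row 4: 3 empty cells -> not full
  row 5: 4 empty cells -> not full
  row 6: 5 empty cells -> not full
  row 7: 0 empty cells -> FULL (clear)
  row 8: 0 empty cells -> FULL (clear)
Total rows cleared: 2

Answer: 2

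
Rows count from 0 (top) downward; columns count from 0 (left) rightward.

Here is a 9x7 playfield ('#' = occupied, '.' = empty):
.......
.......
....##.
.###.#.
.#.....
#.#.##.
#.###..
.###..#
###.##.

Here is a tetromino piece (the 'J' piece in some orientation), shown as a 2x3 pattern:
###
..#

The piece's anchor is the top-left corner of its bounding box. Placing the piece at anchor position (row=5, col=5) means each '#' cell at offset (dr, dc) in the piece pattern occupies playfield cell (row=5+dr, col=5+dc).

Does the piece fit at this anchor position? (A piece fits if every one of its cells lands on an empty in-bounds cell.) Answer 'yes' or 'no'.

Check each piece cell at anchor (5, 5):
  offset (0,0) -> (5,5): occupied ('#') -> FAIL
  offset (0,1) -> (5,6): empty -> OK
  offset (0,2) -> (5,7): out of bounds -> FAIL
  offset (1,2) -> (6,7): out of bounds -> FAIL
All cells valid: no

Answer: no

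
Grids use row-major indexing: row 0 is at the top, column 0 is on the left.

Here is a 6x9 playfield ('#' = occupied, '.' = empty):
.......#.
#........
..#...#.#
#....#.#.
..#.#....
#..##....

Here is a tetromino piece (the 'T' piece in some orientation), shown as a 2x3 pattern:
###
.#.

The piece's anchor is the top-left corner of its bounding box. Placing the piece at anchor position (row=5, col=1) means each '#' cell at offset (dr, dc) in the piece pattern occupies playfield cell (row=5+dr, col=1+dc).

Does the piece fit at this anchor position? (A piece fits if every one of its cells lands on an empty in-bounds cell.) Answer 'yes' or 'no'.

Answer: no

Derivation:
Check each piece cell at anchor (5, 1):
  offset (0,0) -> (5,1): empty -> OK
  offset (0,1) -> (5,2): empty -> OK
  offset (0,2) -> (5,3): occupied ('#') -> FAIL
  offset (1,1) -> (6,2): out of bounds -> FAIL
All cells valid: no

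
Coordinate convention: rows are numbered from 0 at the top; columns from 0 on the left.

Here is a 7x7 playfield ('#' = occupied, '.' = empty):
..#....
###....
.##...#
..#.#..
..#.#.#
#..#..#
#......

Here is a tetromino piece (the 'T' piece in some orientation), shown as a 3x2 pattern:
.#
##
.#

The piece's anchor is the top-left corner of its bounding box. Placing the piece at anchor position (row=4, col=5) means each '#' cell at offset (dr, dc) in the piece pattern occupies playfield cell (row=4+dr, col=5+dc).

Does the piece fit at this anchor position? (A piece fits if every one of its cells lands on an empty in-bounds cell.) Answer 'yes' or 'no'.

Answer: no

Derivation:
Check each piece cell at anchor (4, 5):
  offset (0,1) -> (4,6): occupied ('#') -> FAIL
  offset (1,0) -> (5,5): empty -> OK
  offset (1,1) -> (5,6): occupied ('#') -> FAIL
  offset (2,1) -> (6,6): empty -> OK
All cells valid: no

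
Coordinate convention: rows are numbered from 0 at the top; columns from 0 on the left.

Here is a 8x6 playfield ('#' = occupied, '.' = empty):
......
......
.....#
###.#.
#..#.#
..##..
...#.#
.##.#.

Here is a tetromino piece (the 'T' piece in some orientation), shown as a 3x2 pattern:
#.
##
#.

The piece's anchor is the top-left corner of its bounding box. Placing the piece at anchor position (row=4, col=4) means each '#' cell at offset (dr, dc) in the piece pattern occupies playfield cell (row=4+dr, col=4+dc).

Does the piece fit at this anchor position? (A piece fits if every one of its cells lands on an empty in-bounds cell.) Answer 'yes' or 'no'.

Answer: yes

Derivation:
Check each piece cell at anchor (4, 4):
  offset (0,0) -> (4,4): empty -> OK
  offset (1,0) -> (5,4): empty -> OK
  offset (1,1) -> (5,5): empty -> OK
  offset (2,0) -> (6,4): empty -> OK
All cells valid: yes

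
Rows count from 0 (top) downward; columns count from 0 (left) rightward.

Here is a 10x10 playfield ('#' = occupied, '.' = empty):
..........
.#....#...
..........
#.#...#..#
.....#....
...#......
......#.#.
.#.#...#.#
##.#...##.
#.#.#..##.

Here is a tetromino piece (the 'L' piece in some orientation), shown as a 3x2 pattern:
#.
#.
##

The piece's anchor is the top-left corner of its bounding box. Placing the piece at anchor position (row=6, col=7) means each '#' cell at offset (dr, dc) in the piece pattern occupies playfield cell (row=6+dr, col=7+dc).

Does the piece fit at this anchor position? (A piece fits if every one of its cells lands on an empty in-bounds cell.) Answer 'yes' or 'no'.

Check each piece cell at anchor (6, 7):
  offset (0,0) -> (6,7): empty -> OK
  offset (1,0) -> (7,7): occupied ('#') -> FAIL
  offset (2,0) -> (8,7): occupied ('#') -> FAIL
  offset (2,1) -> (8,8): occupied ('#') -> FAIL
All cells valid: no

Answer: no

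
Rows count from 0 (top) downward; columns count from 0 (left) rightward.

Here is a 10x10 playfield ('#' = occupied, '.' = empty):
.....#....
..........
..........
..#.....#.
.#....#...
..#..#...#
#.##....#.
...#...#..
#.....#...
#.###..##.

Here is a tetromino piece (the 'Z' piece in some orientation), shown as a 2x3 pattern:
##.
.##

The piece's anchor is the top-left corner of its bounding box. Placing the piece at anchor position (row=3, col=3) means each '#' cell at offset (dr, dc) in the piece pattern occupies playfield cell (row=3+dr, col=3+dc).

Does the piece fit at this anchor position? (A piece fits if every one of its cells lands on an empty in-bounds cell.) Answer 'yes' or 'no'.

Answer: yes

Derivation:
Check each piece cell at anchor (3, 3):
  offset (0,0) -> (3,3): empty -> OK
  offset (0,1) -> (3,4): empty -> OK
  offset (1,1) -> (4,4): empty -> OK
  offset (1,2) -> (4,5): empty -> OK
All cells valid: yes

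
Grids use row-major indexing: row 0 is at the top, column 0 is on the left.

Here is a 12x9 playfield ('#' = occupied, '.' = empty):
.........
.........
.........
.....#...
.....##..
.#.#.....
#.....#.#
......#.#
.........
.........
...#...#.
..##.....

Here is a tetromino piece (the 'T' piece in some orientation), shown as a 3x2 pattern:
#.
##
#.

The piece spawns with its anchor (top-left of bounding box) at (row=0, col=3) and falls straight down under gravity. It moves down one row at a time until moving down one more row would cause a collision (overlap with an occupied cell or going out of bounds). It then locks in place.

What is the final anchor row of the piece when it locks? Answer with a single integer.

Answer: 2

Derivation:
Spawn at (row=0, col=3). Try each row:
  row 0: fits
  row 1: fits
  row 2: fits
  row 3: blocked -> lock at row 2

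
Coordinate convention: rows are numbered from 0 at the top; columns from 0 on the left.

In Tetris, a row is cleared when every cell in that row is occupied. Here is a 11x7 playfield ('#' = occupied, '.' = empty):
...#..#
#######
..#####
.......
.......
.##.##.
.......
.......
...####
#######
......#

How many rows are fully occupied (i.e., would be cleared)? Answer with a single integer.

Check each row:
  row 0: 5 empty cells -> not full
  row 1: 0 empty cells -> FULL (clear)
  row 2: 2 empty cells -> not full
  row 3: 7 empty cells -> not full
  row 4: 7 empty cells -> not full
  row 5: 3 empty cells -> not full
  row 6: 7 empty cells -> not full
  row 7: 7 empty cells -> not full
  row 8: 3 empty cells -> not full
  row 9: 0 empty cells -> FULL (clear)
  row 10: 6 empty cells -> not full
Total rows cleared: 2

Answer: 2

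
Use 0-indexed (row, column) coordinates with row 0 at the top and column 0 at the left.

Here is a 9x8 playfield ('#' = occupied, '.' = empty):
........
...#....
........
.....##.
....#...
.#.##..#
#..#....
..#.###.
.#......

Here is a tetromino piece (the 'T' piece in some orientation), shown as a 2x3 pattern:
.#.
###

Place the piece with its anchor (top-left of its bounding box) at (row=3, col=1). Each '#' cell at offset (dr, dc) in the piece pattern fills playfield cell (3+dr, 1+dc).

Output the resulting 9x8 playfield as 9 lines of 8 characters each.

Fill (3+0,1+1) = (3,2)
Fill (3+1,1+0) = (4,1)
Fill (3+1,1+1) = (4,2)
Fill (3+1,1+2) = (4,3)

Answer: ........
...#....
........
..#..##.
.####...
.#.##..#
#..#....
..#.###.
.#......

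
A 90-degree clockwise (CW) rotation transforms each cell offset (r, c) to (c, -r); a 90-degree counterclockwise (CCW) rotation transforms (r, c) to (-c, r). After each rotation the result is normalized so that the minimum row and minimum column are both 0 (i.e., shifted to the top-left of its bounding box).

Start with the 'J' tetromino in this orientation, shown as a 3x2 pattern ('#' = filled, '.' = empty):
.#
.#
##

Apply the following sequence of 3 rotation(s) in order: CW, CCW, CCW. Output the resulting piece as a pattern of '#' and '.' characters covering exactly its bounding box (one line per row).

Start:
.#
.#
##
After rotation 1 (CW):
#..
###
After rotation 2 (CCW):
.#
.#
##
After rotation 3 (CCW):
###
..#

Answer: ###
..#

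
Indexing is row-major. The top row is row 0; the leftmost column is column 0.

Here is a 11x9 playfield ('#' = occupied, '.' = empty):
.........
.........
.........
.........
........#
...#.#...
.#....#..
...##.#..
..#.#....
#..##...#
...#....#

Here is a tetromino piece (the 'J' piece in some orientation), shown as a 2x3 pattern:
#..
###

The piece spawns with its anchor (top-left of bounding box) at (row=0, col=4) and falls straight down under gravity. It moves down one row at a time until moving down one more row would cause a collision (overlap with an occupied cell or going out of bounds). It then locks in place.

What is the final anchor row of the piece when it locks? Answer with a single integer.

Answer: 3

Derivation:
Spawn at (row=0, col=4). Try each row:
  row 0: fits
  row 1: fits
  row 2: fits
  row 3: fits
  row 4: blocked -> lock at row 3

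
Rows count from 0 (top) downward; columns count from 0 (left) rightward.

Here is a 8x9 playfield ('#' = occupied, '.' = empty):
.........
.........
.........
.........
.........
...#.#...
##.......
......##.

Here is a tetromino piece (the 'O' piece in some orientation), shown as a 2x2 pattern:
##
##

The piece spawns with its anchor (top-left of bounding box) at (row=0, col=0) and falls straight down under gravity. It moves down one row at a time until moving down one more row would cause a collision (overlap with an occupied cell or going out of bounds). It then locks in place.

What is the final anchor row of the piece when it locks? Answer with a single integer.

Spawn at (row=0, col=0). Try each row:
  row 0: fits
  row 1: fits
  row 2: fits
  row 3: fits
  row 4: fits
  row 5: blocked -> lock at row 4

Answer: 4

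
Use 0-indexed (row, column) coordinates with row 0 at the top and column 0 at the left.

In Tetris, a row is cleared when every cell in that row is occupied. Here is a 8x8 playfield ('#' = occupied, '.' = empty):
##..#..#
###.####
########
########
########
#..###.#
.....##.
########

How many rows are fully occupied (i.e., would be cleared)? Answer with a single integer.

Check each row:
  row 0: 4 empty cells -> not full
  row 1: 1 empty cell -> not full
  row 2: 0 empty cells -> FULL (clear)
  row 3: 0 empty cells -> FULL (clear)
  row 4: 0 empty cells -> FULL (clear)
  row 5: 3 empty cells -> not full
  row 6: 6 empty cells -> not full
  row 7: 0 empty cells -> FULL (clear)
Total rows cleared: 4

Answer: 4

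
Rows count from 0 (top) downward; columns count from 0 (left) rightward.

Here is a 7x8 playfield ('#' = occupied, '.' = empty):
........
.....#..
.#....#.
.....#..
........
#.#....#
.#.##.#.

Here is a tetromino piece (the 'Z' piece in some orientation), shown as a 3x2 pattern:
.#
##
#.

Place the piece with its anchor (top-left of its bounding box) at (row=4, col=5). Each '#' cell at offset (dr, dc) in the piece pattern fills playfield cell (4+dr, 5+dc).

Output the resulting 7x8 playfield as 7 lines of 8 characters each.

Answer: ........
.....#..
.#....#.
.....#..
......#.
#.#..###
.#.####.

Derivation:
Fill (4+0,5+1) = (4,6)
Fill (4+1,5+0) = (5,5)
Fill (4+1,5+1) = (5,6)
Fill (4+2,5+0) = (6,5)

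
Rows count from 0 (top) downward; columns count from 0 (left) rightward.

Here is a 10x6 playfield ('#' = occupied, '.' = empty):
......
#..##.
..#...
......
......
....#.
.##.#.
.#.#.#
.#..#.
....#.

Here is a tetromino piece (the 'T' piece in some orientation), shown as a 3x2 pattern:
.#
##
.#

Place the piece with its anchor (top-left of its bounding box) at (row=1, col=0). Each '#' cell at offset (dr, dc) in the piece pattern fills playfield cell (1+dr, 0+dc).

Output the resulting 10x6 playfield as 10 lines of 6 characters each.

Answer: ......
##.##.
###...
.#....
......
....#.
.##.#.
.#.#.#
.#..#.
....#.

Derivation:
Fill (1+0,0+1) = (1,1)
Fill (1+1,0+0) = (2,0)
Fill (1+1,0+1) = (2,1)
Fill (1+2,0+1) = (3,1)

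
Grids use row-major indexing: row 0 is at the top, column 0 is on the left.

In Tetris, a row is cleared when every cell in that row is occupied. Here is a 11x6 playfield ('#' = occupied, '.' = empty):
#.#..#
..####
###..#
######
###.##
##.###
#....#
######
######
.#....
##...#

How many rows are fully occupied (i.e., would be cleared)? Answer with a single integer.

Check each row:
  row 0: 3 empty cells -> not full
  row 1: 2 empty cells -> not full
  row 2: 2 empty cells -> not full
  row 3: 0 empty cells -> FULL (clear)
  row 4: 1 empty cell -> not full
  row 5: 1 empty cell -> not full
  row 6: 4 empty cells -> not full
  row 7: 0 empty cells -> FULL (clear)
  row 8: 0 empty cells -> FULL (clear)
  row 9: 5 empty cells -> not full
  row 10: 3 empty cells -> not full
Total rows cleared: 3

Answer: 3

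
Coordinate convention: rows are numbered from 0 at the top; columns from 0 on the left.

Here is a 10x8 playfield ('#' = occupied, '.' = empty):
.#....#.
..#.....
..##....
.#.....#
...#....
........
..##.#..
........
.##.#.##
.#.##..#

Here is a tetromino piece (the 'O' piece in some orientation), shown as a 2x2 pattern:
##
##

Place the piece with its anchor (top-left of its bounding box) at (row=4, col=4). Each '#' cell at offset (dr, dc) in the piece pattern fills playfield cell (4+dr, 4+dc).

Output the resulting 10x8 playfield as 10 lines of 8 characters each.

Answer: .#....#.
..#.....
..##....
.#.....#
...###..
....##..
..##.#..
........
.##.#.##
.#.##..#

Derivation:
Fill (4+0,4+0) = (4,4)
Fill (4+0,4+1) = (4,5)
Fill (4+1,4+0) = (5,4)
Fill (4+1,4+1) = (5,5)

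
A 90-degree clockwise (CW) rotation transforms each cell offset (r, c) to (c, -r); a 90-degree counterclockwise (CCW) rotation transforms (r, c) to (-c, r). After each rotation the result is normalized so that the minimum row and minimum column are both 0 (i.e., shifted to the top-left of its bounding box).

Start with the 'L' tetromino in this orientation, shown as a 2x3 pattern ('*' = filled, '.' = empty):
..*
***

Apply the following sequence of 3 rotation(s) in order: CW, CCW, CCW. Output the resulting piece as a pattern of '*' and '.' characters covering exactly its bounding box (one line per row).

Start:
..*
***
After rotation 1 (CW):
*.
*.
**
After rotation 2 (CCW):
..*
***
After rotation 3 (CCW):
**
.*
.*

Answer: **
.*
.*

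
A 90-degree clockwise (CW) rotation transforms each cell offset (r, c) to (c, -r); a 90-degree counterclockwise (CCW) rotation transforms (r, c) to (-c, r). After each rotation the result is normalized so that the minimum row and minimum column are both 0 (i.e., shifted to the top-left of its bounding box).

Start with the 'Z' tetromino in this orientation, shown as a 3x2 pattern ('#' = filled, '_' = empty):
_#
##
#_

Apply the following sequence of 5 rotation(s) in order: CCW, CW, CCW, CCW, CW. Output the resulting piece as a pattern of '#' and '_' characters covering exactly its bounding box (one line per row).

Answer: ##_
_##

Derivation:
Start:
_#
##
#_
After rotation 1 (CCW):
##_
_##
After rotation 2 (CW):
_#
##
#_
After rotation 3 (CCW):
##_
_##
After rotation 4 (CCW):
_#
##
#_
After rotation 5 (CW):
##_
_##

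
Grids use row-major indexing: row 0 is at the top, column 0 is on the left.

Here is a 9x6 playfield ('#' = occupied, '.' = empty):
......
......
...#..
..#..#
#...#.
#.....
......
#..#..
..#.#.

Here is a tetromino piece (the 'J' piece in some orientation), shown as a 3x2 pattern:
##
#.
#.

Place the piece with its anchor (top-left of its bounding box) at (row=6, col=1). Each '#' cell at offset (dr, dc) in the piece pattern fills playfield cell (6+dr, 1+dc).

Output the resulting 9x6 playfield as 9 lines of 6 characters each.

Answer: ......
......
...#..
..#..#
#...#.
#.....
.##...
##.#..
.##.#.

Derivation:
Fill (6+0,1+0) = (6,1)
Fill (6+0,1+1) = (6,2)
Fill (6+1,1+0) = (7,1)
Fill (6+2,1+0) = (8,1)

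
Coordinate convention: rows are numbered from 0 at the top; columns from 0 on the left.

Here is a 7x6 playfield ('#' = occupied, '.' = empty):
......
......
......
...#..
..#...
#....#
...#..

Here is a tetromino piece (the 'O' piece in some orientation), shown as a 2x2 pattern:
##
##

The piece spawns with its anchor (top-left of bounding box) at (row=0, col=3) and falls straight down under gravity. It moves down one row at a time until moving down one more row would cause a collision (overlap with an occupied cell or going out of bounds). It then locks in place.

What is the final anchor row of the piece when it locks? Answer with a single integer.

Spawn at (row=0, col=3). Try each row:
  row 0: fits
  row 1: fits
  row 2: blocked -> lock at row 1

Answer: 1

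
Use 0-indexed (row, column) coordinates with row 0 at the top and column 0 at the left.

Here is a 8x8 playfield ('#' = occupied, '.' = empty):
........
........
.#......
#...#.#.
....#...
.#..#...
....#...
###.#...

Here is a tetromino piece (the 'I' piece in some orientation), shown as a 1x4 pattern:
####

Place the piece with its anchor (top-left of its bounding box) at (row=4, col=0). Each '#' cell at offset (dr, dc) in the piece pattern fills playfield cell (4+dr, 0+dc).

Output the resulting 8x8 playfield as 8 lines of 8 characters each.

Answer: ........
........
.#......
#...#.#.
#####...
.#..#...
....#...
###.#...

Derivation:
Fill (4+0,0+0) = (4,0)
Fill (4+0,0+1) = (4,1)
Fill (4+0,0+2) = (4,2)
Fill (4+0,0+3) = (4,3)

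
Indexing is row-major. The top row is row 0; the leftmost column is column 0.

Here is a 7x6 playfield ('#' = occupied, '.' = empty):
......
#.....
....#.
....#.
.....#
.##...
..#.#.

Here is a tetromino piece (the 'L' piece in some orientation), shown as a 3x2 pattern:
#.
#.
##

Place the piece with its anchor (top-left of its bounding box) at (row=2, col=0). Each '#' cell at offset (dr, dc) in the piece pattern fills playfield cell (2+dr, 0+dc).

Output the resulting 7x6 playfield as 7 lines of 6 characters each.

Fill (2+0,0+0) = (2,0)
Fill (2+1,0+0) = (3,0)
Fill (2+2,0+0) = (4,0)
Fill (2+2,0+1) = (4,1)

Answer: ......
#.....
#...#.
#...#.
##...#
.##...
..#.#.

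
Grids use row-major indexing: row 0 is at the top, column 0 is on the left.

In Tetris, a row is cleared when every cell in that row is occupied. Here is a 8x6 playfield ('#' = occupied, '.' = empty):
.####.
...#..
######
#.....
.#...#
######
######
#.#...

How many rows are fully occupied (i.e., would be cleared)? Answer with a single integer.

Answer: 3

Derivation:
Check each row:
  row 0: 2 empty cells -> not full
  row 1: 5 empty cells -> not full
  row 2: 0 empty cells -> FULL (clear)
  row 3: 5 empty cells -> not full
  row 4: 4 empty cells -> not full
  row 5: 0 empty cells -> FULL (clear)
  row 6: 0 empty cells -> FULL (clear)
  row 7: 4 empty cells -> not full
Total rows cleared: 3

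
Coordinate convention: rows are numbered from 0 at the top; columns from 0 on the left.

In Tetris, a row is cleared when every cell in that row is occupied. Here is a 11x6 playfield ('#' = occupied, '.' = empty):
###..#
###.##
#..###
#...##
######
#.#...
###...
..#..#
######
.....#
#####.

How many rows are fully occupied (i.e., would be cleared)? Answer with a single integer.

Answer: 2

Derivation:
Check each row:
  row 0: 2 empty cells -> not full
  row 1: 1 empty cell -> not full
  row 2: 2 empty cells -> not full
  row 3: 3 empty cells -> not full
  row 4: 0 empty cells -> FULL (clear)
  row 5: 4 empty cells -> not full
  row 6: 3 empty cells -> not full
  row 7: 4 empty cells -> not full
  row 8: 0 empty cells -> FULL (clear)
  row 9: 5 empty cells -> not full
  row 10: 1 empty cell -> not full
Total rows cleared: 2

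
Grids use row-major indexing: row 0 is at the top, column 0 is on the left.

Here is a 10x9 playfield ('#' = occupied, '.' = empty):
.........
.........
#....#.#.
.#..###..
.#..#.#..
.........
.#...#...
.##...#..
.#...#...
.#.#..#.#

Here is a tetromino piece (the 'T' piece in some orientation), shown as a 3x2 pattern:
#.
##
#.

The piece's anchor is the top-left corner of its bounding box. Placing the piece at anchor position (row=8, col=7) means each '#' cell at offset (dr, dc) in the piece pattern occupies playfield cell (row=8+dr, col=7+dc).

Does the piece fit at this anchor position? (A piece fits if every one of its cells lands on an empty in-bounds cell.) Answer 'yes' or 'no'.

Check each piece cell at anchor (8, 7):
  offset (0,0) -> (8,7): empty -> OK
  offset (1,0) -> (9,7): empty -> OK
  offset (1,1) -> (9,8): occupied ('#') -> FAIL
  offset (2,0) -> (10,7): out of bounds -> FAIL
All cells valid: no

Answer: no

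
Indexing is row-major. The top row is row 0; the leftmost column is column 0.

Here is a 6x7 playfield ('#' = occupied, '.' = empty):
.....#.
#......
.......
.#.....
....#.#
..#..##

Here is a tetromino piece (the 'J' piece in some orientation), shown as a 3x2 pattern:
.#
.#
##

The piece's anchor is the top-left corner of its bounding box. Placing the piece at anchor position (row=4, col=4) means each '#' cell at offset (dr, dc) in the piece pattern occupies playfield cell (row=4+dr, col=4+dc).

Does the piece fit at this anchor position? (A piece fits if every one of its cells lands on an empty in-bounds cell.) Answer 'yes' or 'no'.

Answer: no

Derivation:
Check each piece cell at anchor (4, 4):
  offset (0,1) -> (4,5): empty -> OK
  offset (1,1) -> (5,5): occupied ('#') -> FAIL
  offset (2,0) -> (6,4): out of bounds -> FAIL
  offset (2,1) -> (6,5): out of bounds -> FAIL
All cells valid: no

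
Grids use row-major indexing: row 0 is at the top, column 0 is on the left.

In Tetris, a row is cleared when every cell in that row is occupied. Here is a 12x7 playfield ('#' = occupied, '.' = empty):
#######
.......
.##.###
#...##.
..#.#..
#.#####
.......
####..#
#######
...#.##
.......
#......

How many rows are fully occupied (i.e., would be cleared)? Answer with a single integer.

Check each row:
  row 0: 0 empty cells -> FULL (clear)
  row 1: 7 empty cells -> not full
  row 2: 2 empty cells -> not full
  row 3: 4 empty cells -> not full
  row 4: 5 empty cells -> not full
  row 5: 1 empty cell -> not full
  row 6: 7 empty cells -> not full
  row 7: 2 empty cells -> not full
  row 8: 0 empty cells -> FULL (clear)
  row 9: 4 empty cells -> not full
  row 10: 7 empty cells -> not full
  row 11: 6 empty cells -> not full
Total rows cleared: 2

Answer: 2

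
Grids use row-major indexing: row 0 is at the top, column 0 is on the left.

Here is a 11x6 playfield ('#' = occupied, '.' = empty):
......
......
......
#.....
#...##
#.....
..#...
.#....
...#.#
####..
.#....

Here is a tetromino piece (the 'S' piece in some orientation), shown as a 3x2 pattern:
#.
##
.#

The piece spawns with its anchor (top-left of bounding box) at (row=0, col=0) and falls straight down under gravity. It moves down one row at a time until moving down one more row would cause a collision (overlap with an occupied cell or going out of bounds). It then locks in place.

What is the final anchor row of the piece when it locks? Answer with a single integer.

Answer: 1

Derivation:
Spawn at (row=0, col=0). Try each row:
  row 0: fits
  row 1: fits
  row 2: blocked -> lock at row 1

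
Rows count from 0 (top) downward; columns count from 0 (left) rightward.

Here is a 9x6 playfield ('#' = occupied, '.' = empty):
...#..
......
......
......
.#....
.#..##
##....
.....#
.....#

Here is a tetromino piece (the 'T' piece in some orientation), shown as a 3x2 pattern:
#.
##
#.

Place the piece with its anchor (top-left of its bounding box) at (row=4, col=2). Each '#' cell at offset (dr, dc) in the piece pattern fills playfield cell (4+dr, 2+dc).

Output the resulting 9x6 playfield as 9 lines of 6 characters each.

Fill (4+0,2+0) = (4,2)
Fill (4+1,2+0) = (5,2)
Fill (4+1,2+1) = (5,3)
Fill (4+2,2+0) = (6,2)

Answer: ...#..
......
......
......
.##...
.#####
###...
.....#
.....#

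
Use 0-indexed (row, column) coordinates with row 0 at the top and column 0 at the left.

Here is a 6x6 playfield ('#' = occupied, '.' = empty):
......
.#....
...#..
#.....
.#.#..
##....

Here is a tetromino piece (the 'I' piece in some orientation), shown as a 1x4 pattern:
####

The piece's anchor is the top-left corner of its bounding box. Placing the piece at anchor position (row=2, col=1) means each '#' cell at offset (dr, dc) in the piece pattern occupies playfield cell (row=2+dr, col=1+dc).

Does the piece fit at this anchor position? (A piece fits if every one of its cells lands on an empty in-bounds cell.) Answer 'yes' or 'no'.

Check each piece cell at anchor (2, 1):
  offset (0,0) -> (2,1): empty -> OK
  offset (0,1) -> (2,2): empty -> OK
  offset (0,2) -> (2,3): occupied ('#') -> FAIL
  offset (0,3) -> (2,4): empty -> OK
All cells valid: no

Answer: no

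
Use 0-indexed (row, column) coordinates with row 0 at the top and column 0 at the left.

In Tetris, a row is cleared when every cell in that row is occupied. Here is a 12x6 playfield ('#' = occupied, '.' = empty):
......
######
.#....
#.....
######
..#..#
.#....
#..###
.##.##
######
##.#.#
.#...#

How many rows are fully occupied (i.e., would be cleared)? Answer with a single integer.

Answer: 3

Derivation:
Check each row:
  row 0: 6 empty cells -> not full
  row 1: 0 empty cells -> FULL (clear)
  row 2: 5 empty cells -> not full
  row 3: 5 empty cells -> not full
  row 4: 0 empty cells -> FULL (clear)
  row 5: 4 empty cells -> not full
  row 6: 5 empty cells -> not full
  row 7: 2 empty cells -> not full
  row 8: 2 empty cells -> not full
  row 9: 0 empty cells -> FULL (clear)
  row 10: 2 empty cells -> not full
  row 11: 4 empty cells -> not full
Total rows cleared: 3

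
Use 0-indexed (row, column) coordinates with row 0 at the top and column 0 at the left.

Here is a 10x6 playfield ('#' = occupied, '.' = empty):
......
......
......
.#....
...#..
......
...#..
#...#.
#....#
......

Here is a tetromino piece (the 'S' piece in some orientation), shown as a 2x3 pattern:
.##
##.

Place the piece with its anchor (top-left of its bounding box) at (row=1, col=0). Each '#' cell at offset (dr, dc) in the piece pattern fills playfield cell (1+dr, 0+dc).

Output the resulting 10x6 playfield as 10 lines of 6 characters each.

Fill (1+0,0+1) = (1,1)
Fill (1+0,0+2) = (1,2)
Fill (1+1,0+0) = (2,0)
Fill (1+1,0+1) = (2,1)

Answer: ......
.##...
##....
.#....
...#..
......
...#..
#...#.
#....#
......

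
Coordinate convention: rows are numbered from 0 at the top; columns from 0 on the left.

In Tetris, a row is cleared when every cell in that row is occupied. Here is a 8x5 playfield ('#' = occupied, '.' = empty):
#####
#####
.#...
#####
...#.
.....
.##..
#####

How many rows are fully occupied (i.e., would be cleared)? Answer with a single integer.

Check each row:
  row 0: 0 empty cells -> FULL (clear)
  row 1: 0 empty cells -> FULL (clear)
  row 2: 4 empty cells -> not full
  row 3: 0 empty cells -> FULL (clear)
  row 4: 4 empty cells -> not full
  row 5: 5 empty cells -> not full
  row 6: 3 empty cells -> not full
  row 7: 0 empty cells -> FULL (clear)
Total rows cleared: 4

Answer: 4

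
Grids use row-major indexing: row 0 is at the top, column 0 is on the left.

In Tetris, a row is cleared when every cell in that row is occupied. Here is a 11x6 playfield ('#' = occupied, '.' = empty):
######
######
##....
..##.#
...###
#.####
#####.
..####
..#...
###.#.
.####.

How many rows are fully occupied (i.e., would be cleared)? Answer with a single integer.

Check each row:
  row 0: 0 empty cells -> FULL (clear)
  row 1: 0 empty cells -> FULL (clear)
  row 2: 4 empty cells -> not full
  row 3: 3 empty cells -> not full
  row 4: 3 empty cells -> not full
  row 5: 1 empty cell -> not full
  row 6: 1 empty cell -> not full
  row 7: 2 empty cells -> not full
  row 8: 5 empty cells -> not full
  row 9: 2 empty cells -> not full
  row 10: 2 empty cells -> not full
Total rows cleared: 2

Answer: 2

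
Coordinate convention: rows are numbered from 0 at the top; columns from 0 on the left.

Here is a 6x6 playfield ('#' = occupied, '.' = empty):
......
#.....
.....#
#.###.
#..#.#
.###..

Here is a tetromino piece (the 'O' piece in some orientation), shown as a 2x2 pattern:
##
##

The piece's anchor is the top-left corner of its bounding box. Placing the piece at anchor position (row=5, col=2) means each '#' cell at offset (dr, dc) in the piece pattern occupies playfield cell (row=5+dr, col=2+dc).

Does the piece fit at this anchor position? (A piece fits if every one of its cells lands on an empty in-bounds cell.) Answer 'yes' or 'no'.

Answer: no

Derivation:
Check each piece cell at anchor (5, 2):
  offset (0,0) -> (5,2): occupied ('#') -> FAIL
  offset (0,1) -> (5,3): occupied ('#') -> FAIL
  offset (1,0) -> (6,2): out of bounds -> FAIL
  offset (1,1) -> (6,3): out of bounds -> FAIL
All cells valid: no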